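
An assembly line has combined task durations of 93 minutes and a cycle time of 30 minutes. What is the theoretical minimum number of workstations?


Formula: N_min = ceil(Sum of Task Times / Cycle Time)
N_min = ceil(93 min / 30 min) = ceil(3.1)
N_min = 4 stations

4


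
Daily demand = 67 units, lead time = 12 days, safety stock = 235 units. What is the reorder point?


Formula: ROP = (Daily Demand * Lead Time) + Safety Stock
Demand during lead time = 67 * 12 = 804 units
ROP = 804 + 235 = 1039 units

1039 units


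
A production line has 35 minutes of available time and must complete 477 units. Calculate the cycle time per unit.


Formula: CT = Available Time / Number of Units
CT = 35 min / 477 units
CT = 0.07 min/unit

0.07 min/unit


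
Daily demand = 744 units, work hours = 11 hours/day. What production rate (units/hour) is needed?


Formula: Production Rate = Daily Demand / Available Hours
Rate = 744 units/day / 11 hours/day
Rate = 67.6 units/hour

67.6 units/hour


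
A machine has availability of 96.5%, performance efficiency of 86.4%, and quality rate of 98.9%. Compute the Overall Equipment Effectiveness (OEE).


Formula: OEE = Availability * Performance * Quality / 10000
A * P = 96.5% * 86.4% / 100 = 83.38%
OEE = 83.38% * 98.9% / 100 = 82.5%

82.5%


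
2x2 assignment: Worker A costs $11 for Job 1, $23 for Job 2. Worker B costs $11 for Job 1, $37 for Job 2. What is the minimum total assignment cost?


Option 1: A->1 + B->2 = $11 + $37 = $48
Option 2: A->2 + B->1 = $23 + $11 = $34
Min cost = min($48, $34) = $34

$34


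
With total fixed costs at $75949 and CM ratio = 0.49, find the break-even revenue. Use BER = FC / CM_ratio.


Formula: BER = Fixed Costs / Contribution Margin Ratio
BER = $75949 / 0.49
BER = $154997.96 (to the nearest cent)

$154997.96


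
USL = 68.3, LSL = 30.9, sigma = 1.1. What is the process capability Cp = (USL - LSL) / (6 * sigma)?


Cp = (68.3 - 30.9) / (6 * 1.1)

5.67


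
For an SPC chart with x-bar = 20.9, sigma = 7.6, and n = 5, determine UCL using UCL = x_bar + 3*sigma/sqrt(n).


UCL = 20.9 + 3 * 7.6 / sqrt(5)

31.1


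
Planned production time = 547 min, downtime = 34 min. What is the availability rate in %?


Formula: Availability = (Planned Time - Downtime) / Planned Time * 100
Uptime = 547 - 34 = 513 min
Availability = 513 / 547 * 100 = 93.8%

93.8%


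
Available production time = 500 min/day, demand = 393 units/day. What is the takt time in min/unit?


Formula: Takt Time = Available Production Time / Customer Demand
Takt = 500 min/day / 393 units/day
Takt = 1.27 min/unit

1.27 min/unit


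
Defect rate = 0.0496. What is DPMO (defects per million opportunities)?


DPMO = defect_rate * 1000000 = 0.0496 * 1000000

49600


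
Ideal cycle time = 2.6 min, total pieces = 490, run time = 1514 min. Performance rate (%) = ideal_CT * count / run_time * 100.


Formula: Performance = (Ideal CT * Total Count) / Run Time * 100
Ideal output time = 2.6 * 490 = 1274.0 min
Performance = 1274.0 / 1514 * 100 = 84.1%

84.1%


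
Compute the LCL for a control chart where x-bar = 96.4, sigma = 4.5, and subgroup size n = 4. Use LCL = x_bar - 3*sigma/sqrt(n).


LCL = 96.4 - 3 * 4.5 / sqrt(4)

89.65


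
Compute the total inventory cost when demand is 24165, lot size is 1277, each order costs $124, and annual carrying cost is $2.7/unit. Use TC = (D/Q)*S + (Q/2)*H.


TC = 24165/1277 * 124 + 1277/2 * 2.7

$4070.43


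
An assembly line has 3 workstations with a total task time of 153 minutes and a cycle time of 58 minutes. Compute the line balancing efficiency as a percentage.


Formula: Efficiency = Sum of Task Times / (N_stations * CT) * 100
Total station capacity = 3 stations * 58 min = 174 min
Efficiency = 153 / 174 * 100 = 87.9%

87.9%


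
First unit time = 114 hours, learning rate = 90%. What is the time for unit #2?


Formula: T_n = T_1 * (learning_rate)^(log2(n)) where learning_rate = rate/100
Doublings = log2(2) = 1
T_n = 114 * 0.9^1
T_n = 114 * 0.9 = 102.6 hours

102.6 hours


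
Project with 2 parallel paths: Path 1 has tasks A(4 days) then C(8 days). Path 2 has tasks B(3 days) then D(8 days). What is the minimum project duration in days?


Path 1 = 4 + 8 = 12 days
Path 2 = 3 + 8 = 11 days
Duration = max(12, 11) = 12 days

12 days


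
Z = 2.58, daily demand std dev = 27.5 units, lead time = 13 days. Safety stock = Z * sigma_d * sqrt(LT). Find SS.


Formula: SS = z * sigma_d * sqrt(LT)
sqrt(LT) = sqrt(13) = 3.6056
SS = 2.58 * 27.5 * 3.6056
SS = 255.8 units

255.8 units


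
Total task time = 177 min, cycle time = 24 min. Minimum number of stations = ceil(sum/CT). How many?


Formula: N_min = ceil(Sum of Task Times / Cycle Time)
N_min = ceil(177 min / 24 min) = ceil(7.375)
N_min = 8 stations

8


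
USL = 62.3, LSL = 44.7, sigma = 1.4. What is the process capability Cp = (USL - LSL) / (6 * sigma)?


Cp = (62.3 - 44.7) / (6 * 1.4)

2.1


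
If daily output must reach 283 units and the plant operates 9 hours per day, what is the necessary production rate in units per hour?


Formula: Production Rate = Daily Demand / Available Hours
Rate = 283 units/day / 9 hours/day
Rate = 31.4 units/hour

31.4 units/hour


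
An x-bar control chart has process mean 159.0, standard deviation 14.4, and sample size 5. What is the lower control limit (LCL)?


LCL = 159.0 - 3 * 14.4 / sqrt(5)

139.68


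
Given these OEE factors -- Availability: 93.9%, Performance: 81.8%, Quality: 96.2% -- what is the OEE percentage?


Formula: OEE = Availability * Performance * Quality / 10000
A * P = 93.9% * 81.8% / 100 = 76.81%
OEE = 76.81% * 96.2% / 100 = 73.9%

73.9%


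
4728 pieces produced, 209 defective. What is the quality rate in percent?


Formula: Quality Rate = Good Pieces / Total Pieces * 100
Good pieces = 4728 - 209 = 4519
QR = 4519 / 4728 * 100 = 95.6%

95.6%


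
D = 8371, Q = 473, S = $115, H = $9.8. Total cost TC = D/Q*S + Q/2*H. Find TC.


TC = 8371/473 * 115 + 473/2 * 9.8

$4352.93


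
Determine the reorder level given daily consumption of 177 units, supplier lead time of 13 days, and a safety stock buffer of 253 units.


Formula: ROP = (Daily Demand * Lead Time) + Safety Stock
Demand during lead time = 177 * 13 = 2301 units
ROP = 2301 + 253 = 2554 units

2554 units


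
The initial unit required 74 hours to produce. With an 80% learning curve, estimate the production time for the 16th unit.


Formula: T_n = T_1 * (learning_rate)^(log2(n)) where learning_rate = rate/100
Doublings = log2(16) = 4
T_n = 74 * 0.8^4
T_n = 74 * 0.4096 = 30.3 hours

30.3 hours


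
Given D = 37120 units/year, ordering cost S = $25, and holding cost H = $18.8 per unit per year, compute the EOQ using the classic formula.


Formula: EOQ = sqrt(2 * D * S / H)
Numerator: 2 * 37120 * 25 = 1856000
2DS/H = 1856000 / 18.8 = 98723.4
EOQ = sqrt(98723.4) = 314.2 units

314.2 units


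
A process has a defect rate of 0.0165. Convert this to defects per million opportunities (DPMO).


DPMO = defect_rate * 1000000 = 0.0165 * 1000000

16500


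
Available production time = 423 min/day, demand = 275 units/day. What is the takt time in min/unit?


Formula: Takt Time = Available Production Time / Customer Demand
Takt = 423 min/day / 275 units/day
Takt = 1.54 min/unit

1.54 min/unit


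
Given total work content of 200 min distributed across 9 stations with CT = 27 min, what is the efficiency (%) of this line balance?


Formula: Efficiency = Sum of Task Times / (N_stations * CT) * 100
Total station capacity = 9 stations * 27 min = 243 min
Efficiency = 200 / 243 * 100 = 82.3%

82.3%


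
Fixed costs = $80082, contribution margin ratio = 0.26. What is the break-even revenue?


Formula: BER = Fixed Costs / Contribution Margin Ratio
BER = $80082 / 0.26
BER = $308007.69 (to the nearest cent)

$308007.69


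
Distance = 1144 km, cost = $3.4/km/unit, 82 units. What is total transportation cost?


TC = dist * cost * units = 1144 * 3.4 * 82 = $318947.20

$318947.20


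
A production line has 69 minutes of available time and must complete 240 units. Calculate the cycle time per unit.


Formula: CT = Available Time / Number of Units
CT = 69 min / 240 units
CT = 0.29 min/unit

0.29 min/unit


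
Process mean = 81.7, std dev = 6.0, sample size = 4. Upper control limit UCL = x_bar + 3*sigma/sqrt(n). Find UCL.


UCL = 81.7 + 3 * 6.0 / sqrt(4)

90.7


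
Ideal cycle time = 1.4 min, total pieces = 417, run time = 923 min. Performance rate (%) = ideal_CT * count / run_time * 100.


Formula: Performance = (Ideal CT * Total Count) / Run Time * 100
Ideal output time = 1.4 * 417 = 583.8 min
Performance = 583.8 / 923 * 100 = 63.3%

63.3%


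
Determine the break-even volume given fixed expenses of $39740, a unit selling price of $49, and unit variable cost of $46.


Formula: BEQ = Fixed Costs / (Price - Variable Cost)
Contribution margin = $49 - $46 = $3/unit
BEQ = ceil($39740 / $3/unit) = ceil(13246.67) = 13247 units

13247 units


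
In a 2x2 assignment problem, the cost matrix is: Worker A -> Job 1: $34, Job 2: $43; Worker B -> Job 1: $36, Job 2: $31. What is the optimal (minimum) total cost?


Option 1: A->1 + B->2 = $34 + $31 = $65
Option 2: A->2 + B->1 = $43 + $36 = $79
Min cost = min($65, $79) = $65

$65


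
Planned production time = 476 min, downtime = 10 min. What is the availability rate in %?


Formula: Availability = (Planned Time - Downtime) / Planned Time * 100
Uptime = 476 - 10 = 466 min
Availability = 466 / 476 * 100 = 97.9%

97.9%


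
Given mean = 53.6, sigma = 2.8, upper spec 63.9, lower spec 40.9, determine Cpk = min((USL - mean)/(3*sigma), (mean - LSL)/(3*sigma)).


Cpu = (63.9 - 53.6) / (3 * 2.8) = 1.23
Cpl = (53.6 - 40.9) / (3 * 2.8) = 1.51
Cpk = min(1.23, 1.51) = 1.23

1.23


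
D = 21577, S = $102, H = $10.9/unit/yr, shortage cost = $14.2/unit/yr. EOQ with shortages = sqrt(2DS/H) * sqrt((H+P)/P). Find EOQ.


Formula: EOQ* = sqrt(2DS/H) * sqrt((H+P)/P)
Base EOQ = sqrt(2*21577*102/10.9) = 635.47 units
Correction = sqrt((10.9+14.2)/14.2) = 1.32951
EOQ* = 635.47 * 1.32951 = 844.9 units

844.9 units


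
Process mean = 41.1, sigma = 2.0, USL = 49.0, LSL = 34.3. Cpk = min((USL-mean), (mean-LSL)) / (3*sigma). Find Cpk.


Cpu = (49.0 - 41.1) / (3 * 2.0) = 1.32
Cpl = (41.1 - 34.3) / (3 * 2.0) = 1.13
Cpk = min(1.32, 1.13) = 1.13

1.13


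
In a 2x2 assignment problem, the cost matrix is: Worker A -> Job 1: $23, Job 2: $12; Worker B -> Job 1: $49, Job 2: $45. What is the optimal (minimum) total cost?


Option 1: A->1 + B->2 = $23 + $45 = $68
Option 2: A->2 + B->1 = $12 + $49 = $61
Min cost = min($68, $61) = $61

$61


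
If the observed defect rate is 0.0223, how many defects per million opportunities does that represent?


DPMO = defect_rate * 1000000 = 0.0223 * 1000000

22300


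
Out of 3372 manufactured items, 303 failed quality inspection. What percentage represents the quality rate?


Formula: Quality Rate = Good Pieces / Total Pieces * 100
Good pieces = 3372 - 303 = 3069
QR = 3069 / 3372 * 100 = 91.0%

91.0%


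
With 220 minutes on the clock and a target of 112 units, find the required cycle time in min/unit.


Formula: CT = Available Time / Number of Units
CT = 220 min / 112 units
CT = 1.96 min/unit

1.96 min/unit


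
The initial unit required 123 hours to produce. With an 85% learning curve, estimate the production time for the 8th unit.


Formula: T_n = T_1 * (learning_rate)^(log2(n)) where learning_rate = rate/100
Doublings = log2(8) = 3
T_n = 123 * 0.85^3
T_n = 123 * 0.6141 = 75.5 hours

75.5 hours


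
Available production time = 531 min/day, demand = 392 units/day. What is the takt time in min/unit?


Formula: Takt Time = Available Production Time / Customer Demand
Takt = 531 min/day / 392 units/day
Takt = 1.35 min/unit

1.35 min/unit


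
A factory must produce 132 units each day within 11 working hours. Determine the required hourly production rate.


Formula: Production Rate = Daily Demand / Available Hours
Rate = 132 units/day / 11 hours/day
Rate = 12.0 units/hour

12.0 units/hour


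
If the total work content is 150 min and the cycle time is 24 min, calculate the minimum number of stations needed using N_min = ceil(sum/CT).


Formula: N_min = ceil(Sum of Task Times / Cycle Time)
N_min = ceil(150 min / 24 min) = ceil(6.25)
N_min = 7 stations

7


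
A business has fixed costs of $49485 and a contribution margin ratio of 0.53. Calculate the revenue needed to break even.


Formula: BER = Fixed Costs / Contribution Margin Ratio
BER = $49485 / 0.53
BER = $93367.92 (to the nearest cent)

$93367.92


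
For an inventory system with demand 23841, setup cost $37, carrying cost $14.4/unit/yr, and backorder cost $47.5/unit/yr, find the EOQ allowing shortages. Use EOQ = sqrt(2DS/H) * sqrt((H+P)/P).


Formula: EOQ* = sqrt(2DS/H) * sqrt((H+P)/P)
Base EOQ = sqrt(2*23841*37/14.4) = 350.02 units
Correction = sqrt((14.4+47.5)/47.5) = 1.14156
EOQ* = 350.02 * 1.14156 = 399.6 units

399.6 units


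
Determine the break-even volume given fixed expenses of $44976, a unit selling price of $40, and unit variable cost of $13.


Formula: BEQ = Fixed Costs / (Price - Variable Cost)
Contribution margin = $40 - $13 = $27/unit
BEQ = ceil($44976 / $27/unit) = ceil(1665.78) = 1666 units

1666 units


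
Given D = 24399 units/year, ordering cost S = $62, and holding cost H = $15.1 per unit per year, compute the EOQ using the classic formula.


Formula: EOQ = sqrt(2 * D * S / H)
Numerator: 2 * 24399 * 62 = 3025476
2DS/H = 3025476 / 15.1 = 200362.6
EOQ = sqrt(200362.6) = 447.6 units

447.6 units


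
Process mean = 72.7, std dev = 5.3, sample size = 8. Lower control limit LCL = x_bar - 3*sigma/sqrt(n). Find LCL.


LCL = 72.7 - 3 * 5.3 / sqrt(8)

67.08


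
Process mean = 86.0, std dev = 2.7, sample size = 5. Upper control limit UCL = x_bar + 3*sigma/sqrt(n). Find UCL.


UCL = 86.0 + 3 * 2.7 / sqrt(5)

89.62


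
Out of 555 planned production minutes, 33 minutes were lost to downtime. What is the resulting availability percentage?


Formula: Availability = (Planned Time - Downtime) / Planned Time * 100
Uptime = 555 - 33 = 522 min
Availability = 522 / 555 * 100 = 94.1%

94.1%


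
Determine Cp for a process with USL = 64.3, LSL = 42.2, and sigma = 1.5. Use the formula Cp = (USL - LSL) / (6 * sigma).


Cp = (64.3 - 42.2) / (6 * 1.5)

2.46


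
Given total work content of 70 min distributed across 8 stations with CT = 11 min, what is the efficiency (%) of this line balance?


Formula: Efficiency = Sum of Task Times / (N_stations * CT) * 100
Total station capacity = 8 stations * 11 min = 88 min
Efficiency = 70 / 88 * 100 = 79.5%

79.5%


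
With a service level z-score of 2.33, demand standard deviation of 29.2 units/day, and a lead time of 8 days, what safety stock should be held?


Formula: SS = z * sigma_d * sqrt(LT)
sqrt(LT) = sqrt(8) = 2.8284
SS = 2.33 * 29.2 * 2.8284
SS = 192.4 units

192.4 units


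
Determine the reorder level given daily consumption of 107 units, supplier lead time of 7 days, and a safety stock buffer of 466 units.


Formula: ROP = (Daily Demand * Lead Time) + Safety Stock
Demand during lead time = 107 * 7 = 749 units
ROP = 749 + 466 = 1215 units

1215 units


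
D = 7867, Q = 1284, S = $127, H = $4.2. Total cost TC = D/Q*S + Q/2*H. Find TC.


TC = 7867/1284 * 127 + 1284/2 * 4.2

$3474.52


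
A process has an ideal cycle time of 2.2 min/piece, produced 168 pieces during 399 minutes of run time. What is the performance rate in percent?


Formula: Performance = (Ideal CT * Total Count) / Run Time * 100
Ideal output time = 2.2 * 168 = 369.6 min
Performance = 369.6 / 399 * 100 = 92.6%

92.6%


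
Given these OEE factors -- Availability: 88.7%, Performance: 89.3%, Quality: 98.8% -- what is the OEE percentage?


Formula: OEE = Availability * Performance * Quality / 10000
A * P = 88.7% * 89.3% / 100 = 79.21%
OEE = 79.21% * 98.8% / 100 = 78.3%

78.3%


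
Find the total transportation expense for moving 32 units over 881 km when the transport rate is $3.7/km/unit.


TC = dist * cost * units = 881 * 3.7 * 32 = $104310.40

$104310.40


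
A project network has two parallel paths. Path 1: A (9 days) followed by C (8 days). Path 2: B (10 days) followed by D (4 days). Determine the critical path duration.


Path 1 = 9 + 8 = 17 days
Path 2 = 10 + 4 = 14 days
Duration = max(17, 14) = 17 days

17 days


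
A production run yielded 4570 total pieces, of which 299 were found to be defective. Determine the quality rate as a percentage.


Formula: Quality Rate = Good Pieces / Total Pieces * 100
Good pieces = 4570 - 299 = 4271
QR = 4271 / 4570 * 100 = 93.5%

93.5%


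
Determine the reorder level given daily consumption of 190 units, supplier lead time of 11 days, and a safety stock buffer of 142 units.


Formula: ROP = (Daily Demand * Lead Time) + Safety Stock
Demand during lead time = 190 * 11 = 2090 units
ROP = 2090 + 142 = 2232 units

2232 units


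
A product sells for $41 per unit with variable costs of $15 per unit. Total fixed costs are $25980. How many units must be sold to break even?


Formula: BEQ = Fixed Costs / (Price - Variable Cost)
Contribution margin = $41 - $15 = $26/unit
BEQ = ceil($25980 / $26/unit) = ceil(999.23) = 1000 units

1000 units


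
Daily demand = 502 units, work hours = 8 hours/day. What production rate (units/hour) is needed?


Formula: Production Rate = Daily Demand / Available Hours
Rate = 502 units/day / 8 hours/day
Rate = 62.8 units/hour

62.8 units/hour


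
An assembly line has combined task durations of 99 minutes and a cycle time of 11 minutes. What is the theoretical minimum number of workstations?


Formula: N_min = ceil(Sum of Task Times / Cycle Time)
N_min = ceil(99 min / 11 min) = ceil(9.0)
N_min = 9 stations

9


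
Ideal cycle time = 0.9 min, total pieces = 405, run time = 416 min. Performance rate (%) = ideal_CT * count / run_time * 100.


Formula: Performance = (Ideal CT * Total Count) / Run Time * 100
Ideal output time = 0.9 * 405 = 364.5 min
Performance = 364.5 / 416 * 100 = 87.6%

87.6%


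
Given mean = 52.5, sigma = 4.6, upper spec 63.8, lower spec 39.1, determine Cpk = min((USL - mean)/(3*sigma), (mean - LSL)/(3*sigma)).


Cpu = (63.8 - 52.5) / (3 * 4.6) = 0.82
Cpl = (52.5 - 39.1) / (3 * 4.6) = 0.97
Cpk = min(0.82, 0.97) = 0.82

0.82


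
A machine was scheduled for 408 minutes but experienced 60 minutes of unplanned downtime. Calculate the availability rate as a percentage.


Formula: Availability = (Planned Time - Downtime) / Planned Time * 100
Uptime = 408 - 60 = 348 min
Availability = 348 / 408 * 100 = 85.3%

85.3%


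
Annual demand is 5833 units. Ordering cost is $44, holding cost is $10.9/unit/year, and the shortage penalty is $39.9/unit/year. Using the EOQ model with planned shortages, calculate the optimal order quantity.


Formula: EOQ* = sqrt(2DS/H) * sqrt((H+P)/P)
Base EOQ = sqrt(2*5833*44/10.9) = 217.01 units
Correction = sqrt((10.9+39.9)/39.9) = 1.12835
EOQ* = 217.01 * 1.12835 = 244.9 units

244.9 units


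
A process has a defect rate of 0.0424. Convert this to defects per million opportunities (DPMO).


DPMO = defect_rate * 1000000 = 0.0424 * 1000000

42400


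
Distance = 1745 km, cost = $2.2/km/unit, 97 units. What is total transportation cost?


TC = dist * cost * units = 1745 * 2.2 * 97 = $372383.00

$372383.00


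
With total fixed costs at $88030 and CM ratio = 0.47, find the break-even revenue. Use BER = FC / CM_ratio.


Formula: BER = Fixed Costs / Contribution Margin Ratio
BER = $88030 / 0.47
BER = $187297.87 (to the nearest cent)

$187297.87


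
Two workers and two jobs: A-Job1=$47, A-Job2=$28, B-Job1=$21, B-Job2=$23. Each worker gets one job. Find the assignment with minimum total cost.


Option 1: A->1 + B->2 = $47 + $23 = $70
Option 2: A->2 + B->1 = $28 + $21 = $49
Min cost = min($70, $49) = $49

$49


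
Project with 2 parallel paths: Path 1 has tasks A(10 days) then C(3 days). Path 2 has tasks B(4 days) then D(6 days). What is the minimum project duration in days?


Path 1 = 10 + 3 = 13 days
Path 2 = 4 + 6 = 10 days
Duration = max(13, 10) = 13 days

13 days


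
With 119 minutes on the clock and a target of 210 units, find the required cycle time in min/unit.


Formula: CT = Available Time / Number of Units
CT = 119 min / 210 units
CT = 0.57 min/unit

0.57 min/unit


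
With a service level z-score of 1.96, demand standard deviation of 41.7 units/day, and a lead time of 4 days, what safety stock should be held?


Formula: SS = z * sigma_d * sqrt(LT)
sqrt(LT) = sqrt(4) = 2.0
SS = 1.96 * 41.7 * 2.0
SS = 163.5 units

163.5 units


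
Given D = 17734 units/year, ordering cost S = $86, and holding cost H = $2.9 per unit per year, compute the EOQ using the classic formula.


Formula: EOQ = sqrt(2 * D * S / H)
Numerator: 2 * 17734 * 86 = 3050248
2DS/H = 3050248 / 2.9 = 1051809.7
EOQ = sqrt(1051809.7) = 1025.6 units

1025.6 units


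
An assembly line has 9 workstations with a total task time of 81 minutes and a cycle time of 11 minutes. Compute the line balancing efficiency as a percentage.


Formula: Efficiency = Sum of Task Times / (N_stations * CT) * 100
Total station capacity = 9 stations * 11 min = 99 min
Efficiency = 81 / 99 * 100 = 81.8%

81.8%


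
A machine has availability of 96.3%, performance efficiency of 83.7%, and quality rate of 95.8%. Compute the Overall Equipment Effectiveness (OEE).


Formula: OEE = Availability * Performance * Quality / 10000
A * P = 96.3% * 83.7% / 100 = 80.6%
OEE = 80.6% * 95.8% / 100 = 77.2%

77.2%


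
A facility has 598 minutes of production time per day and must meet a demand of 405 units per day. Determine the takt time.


Formula: Takt Time = Available Production Time / Customer Demand
Takt = 598 min/day / 405 units/day
Takt = 1.48 min/unit

1.48 min/unit


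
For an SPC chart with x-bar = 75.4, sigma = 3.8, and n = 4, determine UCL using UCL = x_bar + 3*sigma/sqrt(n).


UCL = 75.4 + 3 * 3.8 / sqrt(4)

81.1


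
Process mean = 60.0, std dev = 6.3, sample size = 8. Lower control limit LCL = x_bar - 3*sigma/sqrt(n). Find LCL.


LCL = 60.0 - 3 * 6.3 / sqrt(8)

53.32


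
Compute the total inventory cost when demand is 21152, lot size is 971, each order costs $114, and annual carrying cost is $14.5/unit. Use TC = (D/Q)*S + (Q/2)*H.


TC = 21152/971 * 114 + 971/2 * 14.5

$9523.10


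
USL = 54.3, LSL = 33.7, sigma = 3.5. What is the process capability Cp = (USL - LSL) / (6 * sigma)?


Cp = (54.3 - 33.7) / (6 * 3.5)

0.98


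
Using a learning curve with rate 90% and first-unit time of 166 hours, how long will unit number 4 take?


Formula: T_n = T_1 * (learning_rate)^(log2(n)) where learning_rate = rate/100
Doublings = log2(4) = 2
T_n = 166 * 0.9^2
T_n = 166 * 0.81 = 134.5 hours

134.5 hours


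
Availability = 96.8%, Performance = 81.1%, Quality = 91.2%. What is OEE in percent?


Formula: OEE = Availability * Performance * Quality / 10000
A * P = 96.8% * 81.1% / 100 = 78.5%
OEE = 78.5% * 91.2% / 100 = 71.6%

71.6%


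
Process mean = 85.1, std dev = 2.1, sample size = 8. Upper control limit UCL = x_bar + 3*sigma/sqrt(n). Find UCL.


UCL = 85.1 + 3 * 2.1 / sqrt(8)

87.33


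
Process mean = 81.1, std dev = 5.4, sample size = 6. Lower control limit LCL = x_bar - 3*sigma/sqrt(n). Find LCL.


LCL = 81.1 - 3 * 5.4 / sqrt(6)

74.49


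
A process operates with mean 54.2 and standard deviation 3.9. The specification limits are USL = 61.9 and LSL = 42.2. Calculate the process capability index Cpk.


Cpu = (61.9 - 54.2) / (3 * 3.9) = 0.66
Cpl = (54.2 - 42.2) / (3 * 3.9) = 1.03
Cpk = min(0.66, 1.03) = 0.66

0.66


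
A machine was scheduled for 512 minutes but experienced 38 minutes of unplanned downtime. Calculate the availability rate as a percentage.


Formula: Availability = (Planned Time - Downtime) / Planned Time * 100
Uptime = 512 - 38 = 474 min
Availability = 474 / 512 * 100 = 92.6%

92.6%


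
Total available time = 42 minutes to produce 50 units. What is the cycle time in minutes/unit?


Formula: CT = Available Time / Number of Units
CT = 42 min / 50 units
CT = 0.84 min/unit

0.84 min/unit


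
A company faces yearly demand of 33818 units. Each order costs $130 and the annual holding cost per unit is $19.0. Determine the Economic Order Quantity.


Formula: EOQ = sqrt(2 * D * S / H)
Numerator: 2 * 33818 * 130 = 8792680
2DS/H = 8792680 / 19.0 = 462772.6
EOQ = sqrt(462772.6) = 680.3 units

680.3 units


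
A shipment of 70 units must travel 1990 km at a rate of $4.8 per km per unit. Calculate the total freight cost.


TC = dist * cost * units = 1990 * 4.8 * 70 = $668640.00

$668640.00


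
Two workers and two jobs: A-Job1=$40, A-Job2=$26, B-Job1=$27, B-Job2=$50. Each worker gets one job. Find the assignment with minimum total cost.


Option 1: A->1 + B->2 = $40 + $50 = $90
Option 2: A->2 + B->1 = $26 + $27 = $53
Min cost = min($90, $53) = $53

$53


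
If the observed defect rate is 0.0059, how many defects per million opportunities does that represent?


DPMO = defect_rate * 1000000 = 0.0059 * 1000000

5900


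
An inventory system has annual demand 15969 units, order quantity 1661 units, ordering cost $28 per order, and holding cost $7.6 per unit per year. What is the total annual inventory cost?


TC = 15969/1661 * 28 + 1661/2 * 7.6

$6580.99


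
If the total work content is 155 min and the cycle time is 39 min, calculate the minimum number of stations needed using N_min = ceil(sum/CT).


Formula: N_min = ceil(Sum of Task Times / Cycle Time)
N_min = ceil(155 min / 39 min) = ceil(3.9744)
N_min = 4 stations

4


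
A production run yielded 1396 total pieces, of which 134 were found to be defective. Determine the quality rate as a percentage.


Formula: Quality Rate = Good Pieces / Total Pieces * 100
Good pieces = 1396 - 134 = 1262
QR = 1262 / 1396 * 100 = 90.4%

90.4%


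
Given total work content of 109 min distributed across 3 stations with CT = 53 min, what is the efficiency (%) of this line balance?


Formula: Efficiency = Sum of Task Times / (N_stations * CT) * 100
Total station capacity = 3 stations * 53 min = 159 min
Efficiency = 109 / 159 * 100 = 68.6%

68.6%


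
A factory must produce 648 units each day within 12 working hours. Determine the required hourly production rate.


Formula: Production Rate = Daily Demand / Available Hours
Rate = 648 units/day / 12 hours/day
Rate = 54.0 units/hour

54.0 units/hour


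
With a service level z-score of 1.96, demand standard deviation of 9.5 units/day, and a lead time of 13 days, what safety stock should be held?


Formula: SS = z * sigma_d * sqrt(LT)
sqrt(LT) = sqrt(13) = 3.6056
SS = 1.96 * 9.5 * 3.6056
SS = 67.1 units

67.1 units


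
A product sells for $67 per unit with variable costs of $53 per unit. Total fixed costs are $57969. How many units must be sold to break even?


Formula: BEQ = Fixed Costs / (Price - Variable Cost)
Contribution margin = $67 - $53 = $14/unit
BEQ = ceil($57969 / $14/unit) = ceil(4140.64) = 4141 units

4141 units


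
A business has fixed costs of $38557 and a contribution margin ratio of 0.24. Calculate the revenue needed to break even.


Formula: BER = Fixed Costs / Contribution Margin Ratio
BER = $38557 / 0.24
BER = $160654.17 (to the nearest cent)

$160654.17


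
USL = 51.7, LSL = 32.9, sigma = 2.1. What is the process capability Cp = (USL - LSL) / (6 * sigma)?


Cp = (51.7 - 32.9) / (6 * 2.1)

1.49


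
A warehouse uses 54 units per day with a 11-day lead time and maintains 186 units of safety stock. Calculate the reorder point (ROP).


Formula: ROP = (Daily Demand * Lead Time) + Safety Stock
Demand during lead time = 54 * 11 = 594 units
ROP = 594 + 186 = 780 units

780 units


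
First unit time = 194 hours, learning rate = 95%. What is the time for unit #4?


Formula: T_n = T_1 * (learning_rate)^(log2(n)) where learning_rate = rate/100
Doublings = log2(4) = 2
T_n = 194 * 0.95^2
T_n = 194 * 0.9025 = 175.1 hours

175.1 hours


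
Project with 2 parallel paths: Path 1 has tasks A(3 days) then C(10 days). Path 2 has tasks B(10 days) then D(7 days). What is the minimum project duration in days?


Path 1 = 3 + 10 = 13 days
Path 2 = 10 + 7 = 17 days
Duration = max(13, 17) = 17 days

17 days


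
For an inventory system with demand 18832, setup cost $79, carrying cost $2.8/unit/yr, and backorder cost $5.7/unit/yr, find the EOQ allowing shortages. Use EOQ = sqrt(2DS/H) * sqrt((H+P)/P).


Formula: EOQ* = sqrt(2DS/H) * sqrt((H+P)/P)
Base EOQ = sqrt(2*18832*79/2.8) = 1030.86 units
Correction = sqrt((2.8+5.7)/5.7) = 1.22116
EOQ* = 1030.86 * 1.22116 = 1258.8 units

1258.8 units


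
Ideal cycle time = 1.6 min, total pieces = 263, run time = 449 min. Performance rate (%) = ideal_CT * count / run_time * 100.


Formula: Performance = (Ideal CT * Total Count) / Run Time * 100
Ideal output time = 1.6 * 263 = 420.8 min
Performance = 420.8 / 449 * 100 = 93.7%

93.7%


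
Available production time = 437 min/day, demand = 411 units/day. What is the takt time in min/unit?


Formula: Takt Time = Available Production Time / Customer Demand
Takt = 437 min/day / 411 units/day
Takt = 1.06 min/unit

1.06 min/unit


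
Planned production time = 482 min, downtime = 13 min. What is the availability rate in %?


Formula: Availability = (Planned Time - Downtime) / Planned Time * 100
Uptime = 482 - 13 = 469 min
Availability = 469 / 482 * 100 = 97.3%

97.3%


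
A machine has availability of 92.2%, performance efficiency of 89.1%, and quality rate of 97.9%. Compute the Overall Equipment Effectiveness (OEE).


Formula: OEE = Availability * Performance * Quality / 10000
A * P = 92.2% * 89.1% / 100 = 82.15%
OEE = 82.15% * 97.9% / 100 = 80.4%

80.4%


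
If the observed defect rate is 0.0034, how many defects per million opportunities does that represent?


DPMO = defect_rate * 1000000 = 0.0034 * 1000000

3400


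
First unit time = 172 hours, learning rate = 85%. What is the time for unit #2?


Formula: T_n = T_1 * (learning_rate)^(log2(n)) where learning_rate = rate/100
Doublings = log2(2) = 1
T_n = 172 * 0.85^1
T_n = 172 * 0.85 = 146.2 hours

146.2 hours


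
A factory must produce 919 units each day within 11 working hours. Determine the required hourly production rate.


Formula: Production Rate = Daily Demand / Available Hours
Rate = 919 units/day / 11 hours/day
Rate = 83.5 units/hour

83.5 units/hour


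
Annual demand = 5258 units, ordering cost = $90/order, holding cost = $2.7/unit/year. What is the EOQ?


Formula: EOQ = sqrt(2 * D * S / H)
Numerator: 2 * 5258 * 90 = 946440
2DS/H = 946440 / 2.7 = 350533.3
EOQ = sqrt(350533.3) = 592.1 units

592.1 units


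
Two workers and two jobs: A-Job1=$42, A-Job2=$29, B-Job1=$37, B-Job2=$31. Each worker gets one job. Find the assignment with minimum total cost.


Option 1: A->1 + B->2 = $42 + $31 = $73
Option 2: A->2 + B->1 = $29 + $37 = $66
Min cost = min($73, $66) = $66

$66


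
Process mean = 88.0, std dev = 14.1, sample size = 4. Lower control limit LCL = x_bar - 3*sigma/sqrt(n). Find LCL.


LCL = 88.0 - 3 * 14.1 / sqrt(4)

66.85


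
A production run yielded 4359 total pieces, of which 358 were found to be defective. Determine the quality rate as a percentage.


Formula: Quality Rate = Good Pieces / Total Pieces * 100
Good pieces = 4359 - 358 = 4001
QR = 4001 / 4359 * 100 = 91.8%

91.8%


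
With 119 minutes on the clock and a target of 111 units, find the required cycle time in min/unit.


Formula: CT = Available Time / Number of Units
CT = 119 min / 111 units
CT = 1.07 min/unit

1.07 min/unit


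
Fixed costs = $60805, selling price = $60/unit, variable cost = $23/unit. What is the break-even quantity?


Formula: BEQ = Fixed Costs / (Price - Variable Cost)
Contribution margin = $60 - $23 = $37/unit
BEQ = ceil($60805 / $37/unit) = ceil(1643.38) = 1644 units

1644 units


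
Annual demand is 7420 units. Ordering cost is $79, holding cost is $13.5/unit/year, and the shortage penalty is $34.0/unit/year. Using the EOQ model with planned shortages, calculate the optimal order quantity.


Formula: EOQ* = sqrt(2DS/H) * sqrt((H+P)/P)
Base EOQ = sqrt(2*7420*79/13.5) = 294.69 units
Correction = sqrt((13.5+34.0)/34.0) = 1.18197
EOQ* = 294.69 * 1.18197 = 348.3 units

348.3 units


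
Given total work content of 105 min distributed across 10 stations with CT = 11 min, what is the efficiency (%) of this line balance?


Formula: Efficiency = Sum of Task Times / (N_stations * CT) * 100
Total station capacity = 10 stations * 11 min = 110 min
Efficiency = 105 / 110 * 100 = 95.5%

95.5%


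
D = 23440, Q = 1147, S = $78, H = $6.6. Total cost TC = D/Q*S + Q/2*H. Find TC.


TC = 23440/1147 * 78 + 1147/2 * 6.6

$5379.10


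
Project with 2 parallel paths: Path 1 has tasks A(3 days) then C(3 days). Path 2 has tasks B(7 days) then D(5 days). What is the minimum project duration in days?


Path 1 = 3 + 3 = 6 days
Path 2 = 7 + 5 = 12 days
Duration = max(6, 12) = 12 days

12 days


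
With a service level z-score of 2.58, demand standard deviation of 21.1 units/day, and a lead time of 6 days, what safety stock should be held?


Formula: SS = z * sigma_d * sqrt(LT)
sqrt(LT) = sqrt(6) = 2.4495
SS = 2.58 * 21.1 * 2.4495
SS = 133.3 units

133.3 units


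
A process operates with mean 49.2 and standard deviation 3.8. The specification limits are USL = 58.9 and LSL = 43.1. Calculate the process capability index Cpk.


Cpu = (58.9 - 49.2) / (3 * 3.8) = 0.85
Cpl = (49.2 - 43.1) / (3 * 3.8) = 0.54
Cpk = min(0.85, 0.54) = 0.54

0.54


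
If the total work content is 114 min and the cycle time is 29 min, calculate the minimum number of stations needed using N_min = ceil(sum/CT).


Formula: N_min = ceil(Sum of Task Times / Cycle Time)
N_min = ceil(114 min / 29 min) = ceil(3.931)
N_min = 4 stations

4


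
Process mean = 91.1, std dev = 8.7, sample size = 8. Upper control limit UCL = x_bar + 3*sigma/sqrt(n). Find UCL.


UCL = 91.1 + 3 * 8.7 / sqrt(8)

100.33


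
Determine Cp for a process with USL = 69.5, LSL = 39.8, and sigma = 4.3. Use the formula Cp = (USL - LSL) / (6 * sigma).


Cp = (69.5 - 39.8) / (6 * 4.3)

1.15


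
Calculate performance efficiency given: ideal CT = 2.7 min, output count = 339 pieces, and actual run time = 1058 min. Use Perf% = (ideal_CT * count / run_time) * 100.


Formula: Performance = (Ideal CT * Total Count) / Run Time * 100
Ideal output time = 2.7 * 339 = 915.3 min
Performance = 915.3 / 1058 * 100 = 86.5%

86.5%


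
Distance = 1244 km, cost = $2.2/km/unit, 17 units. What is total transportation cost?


TC = dist * cost * units = 1244 * 2.2 * 17 = $46525.60

$46525.60


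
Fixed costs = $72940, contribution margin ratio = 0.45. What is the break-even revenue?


Formula: BER = Fixed Costs / Contribution Margin Ratio
BER = $72940 / 0.45
BER = $162088.89 (to the nearest cent)

$162088.89


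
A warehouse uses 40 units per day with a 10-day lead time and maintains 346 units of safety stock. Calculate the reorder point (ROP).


Formula: ROP = (Daily Demand * Lead Time) + Safety Stock
Demand during lead time = 40 * 10 = 400 units
ROP = 400 + 346 = 746 units

746 units


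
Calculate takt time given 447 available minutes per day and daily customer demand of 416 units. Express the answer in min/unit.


Formula: Takt Time = Available Production Time / Customer Demand
Takt = 447 min/day / 416 units/day
Takt = 1.07 min/unit

1.07 min/unit


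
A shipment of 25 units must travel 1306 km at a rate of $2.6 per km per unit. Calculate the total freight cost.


TC = dist * cost * units = 1306 * 2.6 * 25 = $84890.00

$84890.00


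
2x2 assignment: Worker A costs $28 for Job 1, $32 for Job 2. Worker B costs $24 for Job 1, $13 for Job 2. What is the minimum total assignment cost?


Option 1: A->1 + B->2 = $28 + $13 = $41
Option 2: A->2 + B->1 = $32 + $24 = $56
Min cost = min($41, $56) = $41

$41


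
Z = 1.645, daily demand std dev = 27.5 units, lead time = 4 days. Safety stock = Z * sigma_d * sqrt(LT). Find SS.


Formula: SS = z * sigma_d * sqrt(LT)
sqrt(LT) = sqrt(4) = 2.0
SS = 1.645 * 27.5 * 2.0
SS = 90.5 units

90.5 units


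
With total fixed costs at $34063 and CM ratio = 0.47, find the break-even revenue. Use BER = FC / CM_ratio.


Formula: BER = Fixed Costs / Contribution Margin Ratio
BER = $34063 / 0.47
BER = $72474.47 (to the nearest cent)

$72474.47


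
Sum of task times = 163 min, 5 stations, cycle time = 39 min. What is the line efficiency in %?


Formula: Efficiency = Sum of Task Times / (N_stations * CT) * 100
Total station capacity = 5 stations * 39 min = 195 min
Efficiency = 163 / 195 * 100 = 83.6%

83.6%


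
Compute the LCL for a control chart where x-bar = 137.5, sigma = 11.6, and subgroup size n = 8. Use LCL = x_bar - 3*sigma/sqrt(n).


LCL = 137.5 - 3 * 11.6 / sqrt(8)

125.2


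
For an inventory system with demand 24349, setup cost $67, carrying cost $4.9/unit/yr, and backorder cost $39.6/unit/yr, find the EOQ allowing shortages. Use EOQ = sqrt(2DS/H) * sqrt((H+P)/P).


Formula: EOQ* = sqrt(2DS/H) * sqrt((H+P)/P)
Base EOQ = sqrt(2*24349*67/4.9) = 816.01 units
Correction = sqrt((4.9+39.6)/39.6) = 1.06006
EOQ* = 816.01 * 1.06006 = 865.0 units

865.0 units


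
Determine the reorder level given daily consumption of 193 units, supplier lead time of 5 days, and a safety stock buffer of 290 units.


Formula: ROP = (Daily Demand * Lead Time) + Safety Stock
Demand during lead time = 193 * 5 = 965 units
ROP = 965 + 290 = 1255 units

1255 units


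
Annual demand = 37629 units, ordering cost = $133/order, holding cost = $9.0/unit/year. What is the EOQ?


Formula: EOQ = sqrt(2 * D * S / H)
Numerator: 2 * 37629 * 133 = 10009314
2DS/H = 10009314 / 9.0 = 1112146.0
EOQ = sqrt(1112146.0) = 1054.6 units

1054.6 units


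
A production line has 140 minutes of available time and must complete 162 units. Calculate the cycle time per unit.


Formula: CT = Available Time / Number of Units
CT = 140 min / 162 units
CT = 0.86 min/unit

0.86 min/unit


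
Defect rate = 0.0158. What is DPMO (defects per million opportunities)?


DPMO = defect_rate * 1000000 = 0.0158 * 1000000

15800


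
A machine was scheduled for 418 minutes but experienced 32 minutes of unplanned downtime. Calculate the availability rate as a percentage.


Formula: Availability = (Planned Time - Downtime) / Planned Time * 100
Uptime = 418 - 32 = 386 min
Availability = 386 / 418 * 100 = 92.3%

92.3%


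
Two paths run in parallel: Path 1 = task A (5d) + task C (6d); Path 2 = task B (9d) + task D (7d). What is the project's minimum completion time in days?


Path 1 = 5 + 6 = 11 days
Path 2 = 9 + 7 = 16 days
Duration = max(11, 16) = 16 days

16 days


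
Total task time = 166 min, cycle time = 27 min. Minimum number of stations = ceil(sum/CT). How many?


Formula: N_min = ceil(Sum of Task Times / Cycle Time)
N_min = ceil(166 min / 27 min) = ceil(6.1481)
N_min = 7 stations

7


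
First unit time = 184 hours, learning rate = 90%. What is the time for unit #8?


Formula: T_n = T_1 * (learning_rate)^(log2(n)) where learning_rate = rate/100
Doublings = log2(8) = 3
T_n = 184 * 0.9^3
T_n = 184 * 0.729 = 134.1 hours

134.1 hours


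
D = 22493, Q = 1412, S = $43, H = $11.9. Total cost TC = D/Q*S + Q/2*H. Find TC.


TC = 22493/1412 * 43 + 1412/2 * 11.9

$9086.39


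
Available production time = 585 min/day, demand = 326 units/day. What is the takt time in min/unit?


Formula: Takt Time = Available Production Time / Customer Demand
Takt = 585 min/day / 326 units/day
Takt = 1.79 min/unit

1.79 min/unit
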